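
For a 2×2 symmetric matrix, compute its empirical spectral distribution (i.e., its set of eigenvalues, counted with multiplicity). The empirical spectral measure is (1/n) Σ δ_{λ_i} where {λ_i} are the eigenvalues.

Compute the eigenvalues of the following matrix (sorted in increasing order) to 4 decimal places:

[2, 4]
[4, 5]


Since M is real symmetric, both eigenvalues are real; they are the roots of det(λI − M) = λ² − (tr M) λ + det M.
tr M = 2 + 5 = 7.
det M = 2·5 − 4² = 10 − 16 = -6.
Characteristic polynomial: λ² − 7λ − 6 = 0.
Discriminant Δ = (tr M)² − 4·det M = 49 − (-24) = 73; √Δ = 8.544004.
λ = (tr M ± √Δ)/2 = (7 ± 8.544004)/2, giving (tr M − √Δ)/2 = -0.7720 and (tr M + √Δ)/2 = 7.7720.

Eigenvalues sorted in increasing order: [-0.7720, 7.7720].


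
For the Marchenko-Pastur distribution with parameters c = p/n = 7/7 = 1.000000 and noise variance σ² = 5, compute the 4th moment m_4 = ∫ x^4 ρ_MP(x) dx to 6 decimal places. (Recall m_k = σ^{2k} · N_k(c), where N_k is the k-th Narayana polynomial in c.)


E[X⁴] = σ⁸ (1 + 6c + 6c² + c³) (fourth MP moment). With σ² = 5 (so σ⁸ = 625) and c = 7/7 = 1.000000: E[X⁴] = 625 · (1 + 6·1.000000 + 6·(1.000000)² + (1.000000)³) = 625 · 14.000000.

So E[X^4] = 8750.000000.


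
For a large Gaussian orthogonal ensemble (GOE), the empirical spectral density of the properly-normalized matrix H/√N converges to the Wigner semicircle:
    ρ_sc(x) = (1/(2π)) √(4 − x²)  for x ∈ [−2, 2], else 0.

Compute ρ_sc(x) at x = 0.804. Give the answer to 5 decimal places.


ρ_sc(x) = (1/(2π)) √(4 − x²). With x = 0.804:
  4 − x² = 4 − (0.804)² = 4 − 0.646416 = 3.353584.
  √(4 − x²) = 1.831279.
  1/(2π) = 0.159155.
  ρ_sc(0.804) = 0.159155 · 1.831279 = 0.291457.

Rounded to 5 decimal places: ρ_sc(0.804) ≈ 0.29146.


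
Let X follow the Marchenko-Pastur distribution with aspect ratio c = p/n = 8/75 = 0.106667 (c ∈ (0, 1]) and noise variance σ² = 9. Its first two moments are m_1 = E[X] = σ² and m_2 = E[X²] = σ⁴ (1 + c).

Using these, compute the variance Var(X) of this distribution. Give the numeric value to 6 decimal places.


m_1 = E[X] = σ² = 9, so m_1² = 81.
m_2 = E[X²] = σ⁴ (1 + c) = 81 · (1 + 0.106667) = 81 · 1.106667 = 89.640000.
(Note m_2 − m_1² simplifies to c · σ⁴ = 0.106667 · 81.)

Var(X) = m_2 − m_1² = 89.640000 − 81 = 8.640000.


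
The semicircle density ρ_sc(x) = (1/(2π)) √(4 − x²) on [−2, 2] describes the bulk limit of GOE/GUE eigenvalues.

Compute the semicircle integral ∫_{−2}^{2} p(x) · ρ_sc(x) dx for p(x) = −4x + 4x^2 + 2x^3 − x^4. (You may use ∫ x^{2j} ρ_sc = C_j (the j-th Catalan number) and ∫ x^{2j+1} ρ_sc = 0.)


Write p(x) = Σ a_i x^i, split into monomials and integrate each against ρ_sc separately.
Using ∫ x^{2j} ρ_sc = C_j = (1/(j+1)) C(2j, j) (Catalan numbers) and ∫ x^{2j+1} ρ_sc = 0 (odd monomials vanish by symmetry):
  i = 1 (odd): ∫ x^1 ρ_sc = 0 (vanishes)
  i = 2 (even): a_2 · C_{1} = 4 · 1 = 4
  i = 3 (odd): ∫ x^3 ρ_sc = 0 (vanishes)
  i = 4 (even): a_4 · C_{2} = -1 · 2 = -2

Summing the contributions: ∫_{−2}^{2} p(x) ρ_sc(x) dx = 4 + (-2) = 2.


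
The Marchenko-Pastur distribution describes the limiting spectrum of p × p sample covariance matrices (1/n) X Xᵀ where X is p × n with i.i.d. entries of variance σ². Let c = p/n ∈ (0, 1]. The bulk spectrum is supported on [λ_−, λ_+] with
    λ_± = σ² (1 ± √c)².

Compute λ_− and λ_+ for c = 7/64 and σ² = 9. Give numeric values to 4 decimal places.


c = 7/64 = 0.109375; √c = 0.330719.
λ_− = σ² (1 − √c)² = 9 · (1 − 0.330719)² = 9 · (0.669281)² = 4.031435.
λ_+ = σ² (1 + √c)² = 9 · (1 + 0.330719)² = 9 · (1.330719)² = 15.937315.

Rounded to 4 decimal places: λ_− ≈ 4.0314, λ_+ ≈ 15.9373.


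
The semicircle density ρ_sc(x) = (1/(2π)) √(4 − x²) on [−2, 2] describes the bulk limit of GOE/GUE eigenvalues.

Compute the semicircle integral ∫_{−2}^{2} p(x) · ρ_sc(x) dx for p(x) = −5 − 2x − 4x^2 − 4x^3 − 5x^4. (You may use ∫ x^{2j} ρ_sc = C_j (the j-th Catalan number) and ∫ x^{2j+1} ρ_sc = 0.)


Write p(x) = Σ a_i x^i, split into monomials and integrate each against ρ_sc separately.
Using ∫ x^{2j} ρ_sc = C_j = (1/(j+1)) C(2j, j) (Catalan numbers) and ∫ x^{2j+1} ρ_sc = 0 (odd monomials vanish by symmetry):
  i = 0 (even): a_0 · C_{0} = -5 · 1 = -5
  i = 1 (odd): ∫ x^1 ρ_sc = 0 (vanishes)
  i = 2 (even): a_2 · C_{1} = -4 · 1 = -4
  i = 3 (odd): ∫ x^3 ρ_sc = 0 (vanishes)
  i = 4 (even): a_4 · C_{2} = -5 · 2 = -10

Summing the contributions: ∫_{−2}^{2} p(x) ρ_sc(x) dx = (-5) + (-4) + (-10) = -19.


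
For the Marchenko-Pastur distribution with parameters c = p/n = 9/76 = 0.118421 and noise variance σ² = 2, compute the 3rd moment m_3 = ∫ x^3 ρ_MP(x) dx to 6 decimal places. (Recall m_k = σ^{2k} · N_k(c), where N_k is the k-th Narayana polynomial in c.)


E[X³] = σ⁶ (1 + 3c + c²) (third MP moment). With σ² = 2 (so σ⁶ = 8) and c = 9/76 = 0.118421: E[X³] = 8 · (1 + 3·0.118421 + (0.118421)²) = 8 · 1.369287.

So E[X^3] = 10.954294.


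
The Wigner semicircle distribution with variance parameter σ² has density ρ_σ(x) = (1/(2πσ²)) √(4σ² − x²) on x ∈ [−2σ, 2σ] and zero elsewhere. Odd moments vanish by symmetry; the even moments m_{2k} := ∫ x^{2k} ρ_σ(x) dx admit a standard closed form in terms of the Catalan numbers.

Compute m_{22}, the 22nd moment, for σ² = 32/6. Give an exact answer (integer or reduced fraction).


By the scaled semicircle moment identity, m_{2k} = σ^{2k} · C_k with k = 11.
C_11 = (1/(k+1)) · C(2k, k) = (1/12) · C(22, 11) = (1/12) · 705432 = 58786.
σ^{2k} = (σ²)^k = (32/6)^11 = 17592186044416/177147.

Therefore m_{22} = σ^{22} · C_11 = (17592186044416/177147) · 58786 = 1034174248807038976/177147.


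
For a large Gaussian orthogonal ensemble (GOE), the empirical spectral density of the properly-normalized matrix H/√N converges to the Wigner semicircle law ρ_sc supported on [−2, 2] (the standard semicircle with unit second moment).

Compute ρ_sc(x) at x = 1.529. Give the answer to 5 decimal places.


ρ_sc(x) = (1/(2π)) √(4 − x²). With x = 1.529:
  4 − x² = 4 − (1.529)² = 4 − 2.337841 = 1.662159.
  √(4 − x²) = 1.289247.
  1/(2π) = 0.159155.
  ρ_sc(1.529) = 0.159155 · 1.289247 = 0.205190.

Rounded to 5 decimal places: ρ_sc(1.529) ≈ 0.20519.


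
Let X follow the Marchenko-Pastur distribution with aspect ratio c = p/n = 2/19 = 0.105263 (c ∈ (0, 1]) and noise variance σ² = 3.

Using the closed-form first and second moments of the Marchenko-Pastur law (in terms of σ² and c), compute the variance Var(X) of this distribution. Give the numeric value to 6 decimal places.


Recall the MP moments m_1 = E[X] = σ² and m_2 = E[X²] = σ⁴ (1 + c).
m_1 = E[X] = σ² = 3, so m_1² = 9.
m_2 = E[X²] = σ⁴ (1 + c) = 9 · (1 + 0.105263) = 9 · 1.105263 = 9.947368.
(Note m_2 − m_1² simplifies to c · σ⁴ = 0.105263 · 9.)

Var(X) = m_2 − m_1² = 9.947368 − 9 = 0.947368.


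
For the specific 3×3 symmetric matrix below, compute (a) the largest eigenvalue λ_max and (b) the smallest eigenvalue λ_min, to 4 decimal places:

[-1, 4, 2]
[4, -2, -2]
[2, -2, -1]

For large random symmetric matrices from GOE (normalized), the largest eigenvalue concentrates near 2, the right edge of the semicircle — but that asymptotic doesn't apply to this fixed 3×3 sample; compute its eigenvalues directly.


Since M is real symmetric, all three eigenvalues are real; they are the roots of det(λI − M) = λ³ − (tr M) λ² + s λ − det M, where s is the sum of the principal 2×2 minors.
tr M = -1 + (-2) + (-1) = -4.
s = ((-1)·(-2) − 4²) + ((-1)·(-1) − 2²) + ((-2)·(-1) − (-2)²) = -14 + (-3) + (-2) = -19.
det M (expand along row 1) = (-1)·(-2) − 4·0 + 2·(-4) = -6.
Characteristic polynomial: λ³ + 4λ² − 19λ + 6 = 0.
Substitute λ = y + (tr M)/3 = y − 1.333333 to remove the quadratic term: y³ + p·y + q = 0 with p = s − (tr M)²/3 = -24.333333 and q = −2(tr M)³/27 + (tr M)·s/3 − det M = 36.074074.
Three real roots ⇒ use the trigonometric (Viète) form: r = 2√(−p/3) = 5.696002, φ = arccos(3q/(p·r)) = arccos(-0.780809) = 2.466756 rad.
y_k = r·cos(φ/3 − 2πk/3) for k = 0, 1, 2 gives y = 3.876546, 1.675953, -5.552499.
λ_k = y_k − 1.333333 gives λ = 2.5432, 0.3426, -6.8858 (check: the sum is -4.0000 = tr M).

Hence λ_max = 2.5432 and λ_min = -6.8858.


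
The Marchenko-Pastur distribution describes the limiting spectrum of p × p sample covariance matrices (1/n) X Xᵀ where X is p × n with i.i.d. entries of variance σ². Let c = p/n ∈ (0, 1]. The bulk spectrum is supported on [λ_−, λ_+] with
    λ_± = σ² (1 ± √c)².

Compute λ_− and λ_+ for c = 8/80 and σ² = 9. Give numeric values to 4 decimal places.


c = 8/80 = 0.100000; √c = 0.316228.
λ_− = σ² (1 − √c)² = 9 · (1 − 0.316228)² = 9 · (0.683772)² = 4.207900.
λ_+ = σ² (1 + √c)² = 9 · (1 + 0.316228)² = 9 · (1.316228)² = 15.592100.

Rounded to 4 decimal places: λ_− ≈ 4.2079, λ_+ ≈ 15.5921.


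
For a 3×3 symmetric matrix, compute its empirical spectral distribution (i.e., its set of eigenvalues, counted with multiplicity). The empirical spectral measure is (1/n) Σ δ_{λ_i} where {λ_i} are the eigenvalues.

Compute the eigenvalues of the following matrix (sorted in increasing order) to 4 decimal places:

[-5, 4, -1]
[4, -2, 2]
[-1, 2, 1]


Since M is real symmetric, all three eigenvalues are real; they are the roots of det(λI − M) = λ³ − (tr M) λ² + s λ − det M, where s is the sum of the principal 2×2 minors.
tr M = -5 + (-2) + 1 = -6.
s = ((-5)·(-2) − 4²) + ((-5)·1 − (-1)²) + ((-2)·1 − 2²) = -6 + (-6) + (-6) = -18.
det M (expand along row 1) = (-5)·(-6) − 4·6 + (-1)·6 = 0.
Characteristic polynomial: λ³ + 6λ² − 18λ = 0.
Substitute λ = y + (tr M)/3 = y − 2.000000 to remove the quadratic term: y³ + p·y + q = 0 with p = s − (tr M)²/3 = -30.000000 and q = −2(tr M)³/27 + (tr M)·s/3 − det M = 52.000000.
Three real roots ⇒ use the trigonometric (Viète) form: r = 2√(−p/3) = 6.324555, φ = arccos(3q/(p·r)) = arccos(-0.822192) = 2.536048 rad.
y_k = r·cos(φ/3 − 2πk/3) for k = 0, 1, 2 gives y = 4.196152, 2.000000, -6.196152.
λ_k = y_k − 2.000000 gives λ = 2.1962, 0.0000, -8.1962 (check: the sum is -6.0000 = tr M).

Eigenvalues sorted in increasing order: [-8.1962, 0.0000, 2.1962].


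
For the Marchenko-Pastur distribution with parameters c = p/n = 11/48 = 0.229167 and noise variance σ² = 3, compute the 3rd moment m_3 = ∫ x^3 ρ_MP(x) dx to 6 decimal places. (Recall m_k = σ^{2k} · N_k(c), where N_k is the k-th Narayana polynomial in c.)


E[X³] = σ⁶ (1 + 3c + c²) (third MP moment). With σ² = 3 (so σ⁶ = 27) and c = 11/48 = 0.229167: E[X³] = 27 · (1 + 3·0.229167 + (0.229167)²) = 27 · 1.740017.

So E[X^3] = 46.980469.


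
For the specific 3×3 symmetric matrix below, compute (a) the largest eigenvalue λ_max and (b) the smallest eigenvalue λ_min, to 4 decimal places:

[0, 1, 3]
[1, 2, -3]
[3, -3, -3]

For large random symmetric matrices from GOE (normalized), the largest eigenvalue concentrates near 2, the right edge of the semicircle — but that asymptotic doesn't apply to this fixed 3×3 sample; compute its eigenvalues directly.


Since M is real symmetric, all three eigenvalues are real; they are the roots of det(λI − M) = λ³ − (tr M) λ² + s λ − det M, where s is the sum of the principal 2×2 minors.
tr M = 0 + 2 + (-3) = -1.
s = (0·2 − 1²) + (0·(-3) − 3²) + (2·(-3) − (-3)²) = -1 + (-9) + (-15) = -25.
det M (expand along row 1) = 0·(-15) − 1·6 + 3·(-9) = -33.
Characteristic polynomial: λ³ + λ² − 25λ + 33 = 0.
Substitute λ = y + (tr M)/3 = y − 0.333333 to remove the quadratic term: y³ + p·y + q = 0 with p = s − (tr M)²/3 = -25.333333 and q = −2(tr M)³/27 + (tr M)·s/3 − det M = 41.407407.
Three real roots ⇒ use the trigonometric (Viète) form: r = 2√(−p/3) = 5.811865, φ = arccos(3q/(p·r)) = arccos(-0.843707) = 2.574947 rad.
y_k = r·cos(φ/3 − 2πk/3) for k = 0, 1, 2 gives y = 3.799291, 1.909209, -5.708500.
λ_k = y_k − 0.333333 gives λ = 3.4660, 1.5759, -6.0418 (check: the sum is -1.0000 = tr M).

Hence λ_max = 3.4660 and λ_min = -6.0418.


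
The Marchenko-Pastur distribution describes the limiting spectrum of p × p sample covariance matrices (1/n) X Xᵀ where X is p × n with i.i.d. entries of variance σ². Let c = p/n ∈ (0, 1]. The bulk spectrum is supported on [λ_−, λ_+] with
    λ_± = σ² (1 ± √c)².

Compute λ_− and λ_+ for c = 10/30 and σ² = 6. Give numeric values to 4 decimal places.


c = 10/30 = 0.333333; √c = 0.577350.
λ_− = σ² (1 − √c)² = 6 · (1 − 0.577350)² = 6 · (0.422650)² = 1.071797.
λ_+ = σ² (1 + √c)² = 6 · (1 + 0.577350)² = 6 · (1.577350)² = 14.928203.

Rounded to 4 decimal places: λ_− ≈ 1.0718, λ_+ ≈ 14.9282.


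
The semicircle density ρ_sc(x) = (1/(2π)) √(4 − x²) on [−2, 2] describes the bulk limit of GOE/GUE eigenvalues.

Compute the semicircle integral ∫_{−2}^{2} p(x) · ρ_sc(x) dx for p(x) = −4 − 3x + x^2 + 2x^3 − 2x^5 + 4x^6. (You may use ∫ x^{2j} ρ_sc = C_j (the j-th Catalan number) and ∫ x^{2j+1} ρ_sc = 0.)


Write p(x) = Σ a_i x^i, split into monomials and integrate each against ρ_sc separately.
Using ∫ x^{2j} ρ_sc = C_j = (1/(j+1)) C(2j, j) (Catalan numbers) and ∫ x^{2j+1} ρ_sc = 0 (odd monomials vanish by symmetry):
  i = 0 (even): a_0 · C_{0} = -4 · 1 = -4
  i = 1 (odd): ∫ x^1 ρ_sc = 0 (vanishes)
  i = 2 (even): a_2 · C_{1} = 1 · 1 = 1
  i = 3 (odd): ∫ x^3 ρ_sc = 0 (vanishes)
  i = 5 (odd): ∫ x^5 ρ_sc = 0 (vanishes)
  i = 6 (even): a_6 · C_{3} = 4 · 5 = 20

Summing the contributions: ∫_{−2}^{2} p(x) ρ_sc(x) dx = (-4) + 1 + 20 = 17.


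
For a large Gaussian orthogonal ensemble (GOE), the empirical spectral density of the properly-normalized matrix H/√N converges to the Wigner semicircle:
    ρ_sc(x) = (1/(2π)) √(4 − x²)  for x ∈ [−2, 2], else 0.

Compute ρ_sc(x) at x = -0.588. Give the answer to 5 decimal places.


ρ_sc(x) = (1/(2π)) √(4 − x²). With x = -0.588:
  4 − x² = 4 − (-0.588)² = 4 − 0.345744 = 3.654256.
  √(4 − x²) = 1.911611.
  1/(2π) = 0.159155.
  ρ_sc(-0.588) = 0.159155 · 1.911611 = 0.304242.

Rounded to 5 decimal places: ρ_sc(-0.588) ≈ 0.30424.


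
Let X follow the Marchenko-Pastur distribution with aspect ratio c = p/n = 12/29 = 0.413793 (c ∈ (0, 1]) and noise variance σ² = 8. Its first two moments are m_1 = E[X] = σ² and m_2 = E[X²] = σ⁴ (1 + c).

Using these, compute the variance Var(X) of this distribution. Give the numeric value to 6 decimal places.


m_1 = E[X] = σ² = 8, so m_1² = 64.
m_2 = E[X²] = σ⁴ (1 + c) = 64 · (1 + 0.413793) = 64 · 1.413793 = 90.482759.
(Note m_2 − m_1² simplifies to c · σ⁴ = 0.413793 · 64.)

Var(X) = m_2 − m_1² = 90.482759 − 64 = 26.482759.


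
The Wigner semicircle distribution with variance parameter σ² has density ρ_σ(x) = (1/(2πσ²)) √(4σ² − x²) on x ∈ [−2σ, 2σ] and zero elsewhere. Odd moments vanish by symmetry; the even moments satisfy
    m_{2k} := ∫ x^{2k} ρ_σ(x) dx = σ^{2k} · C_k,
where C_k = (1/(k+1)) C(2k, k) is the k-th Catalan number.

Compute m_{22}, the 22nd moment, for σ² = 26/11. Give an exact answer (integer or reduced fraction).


By the scaled semicircle moment identity, m_{2k} = σ^{2k} · C_k with k = 11.
C_11 = (1/(k+1)) · C(2k, k) = (1/12) · C(22, 11) = (1/12) · 705432 = 58786.
σ^{2k} = (σ²)^k = (26/11)^11 = 3670344486987776/285311670611.

Therefore m_{22} = σ^{22} · C_11 = (3670344486987776/285311670611) · 58786 = 215764871012063399936/285311670611.


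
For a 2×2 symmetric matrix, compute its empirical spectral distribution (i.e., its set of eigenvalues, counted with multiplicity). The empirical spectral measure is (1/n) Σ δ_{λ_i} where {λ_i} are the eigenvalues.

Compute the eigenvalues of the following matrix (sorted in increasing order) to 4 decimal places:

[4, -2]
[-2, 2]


Since M is real symmetric, both eigenvalues are real; they are the roots of det(λI − M) = λ² − (tr M) λ + det M.
tr M = 4 + 2 = 6.
det M = 4·2 − (-2)² = 8 − 4 = 4.
Characteristic polynomial: λ² − 6λ + 4 = 0.
Discriminant Δ = (tr M)² − 4·det M = 36 − 16 = 20; √Δ = 4.472136.
λ = (tr M ± √Δ)/2 = (6 ± 4.472136)/2, giving (tr M − √Δ)/2 = 0.7639 and (tr M + √Δ)/2 = 5.2361.

Eigenvalues sorted in increasing order: [0.7639, 5.2361].


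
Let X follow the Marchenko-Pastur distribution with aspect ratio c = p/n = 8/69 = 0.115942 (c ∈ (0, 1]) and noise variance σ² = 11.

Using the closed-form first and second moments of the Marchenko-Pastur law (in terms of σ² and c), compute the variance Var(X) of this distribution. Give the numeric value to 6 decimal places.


Recall the MP moments m_1 = E[X] = σ² and m_2 = E[X²] = σ⁴ (1 + c).
m_1 = E[X] = σ² = 11, so m_1² = 121.
m_2 = E[X²] = σ⁴ (1 + c) = 121 · (1 + 0.115942) = 121 · 1.115942 = 135.028986.
(Note m_2 − m_1² simplifies to c · σ⁴ = 0.115942 · 121.)

Var(X) = m_2 − m_1² = 135.028986 − 121 = 14.028986.


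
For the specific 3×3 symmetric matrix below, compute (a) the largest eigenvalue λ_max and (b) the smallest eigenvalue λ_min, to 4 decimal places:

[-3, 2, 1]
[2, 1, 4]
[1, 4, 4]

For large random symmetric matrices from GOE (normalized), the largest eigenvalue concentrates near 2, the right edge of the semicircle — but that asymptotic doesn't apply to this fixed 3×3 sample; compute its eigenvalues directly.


Since M is real symmetric, all three eigenvalues are real; they are the roots of det(λI − M) = λ³ − (tr M) λ² + s λ − det M, where s is the sum of the principal 2×2 minors.
tr M = -3 + 1 + 4 = 2.
s = ((-3)·1 − 2²) + ((-3)·4 − 1²) + (1·4 − 4²) = -7 + (-13) + (-12) = -32.
det M (expand along row 1) = (-3)·(-12) − 2·4 + 1·7 = 35.
Characteristic polynomial: λ³ − 2λ² − 32λ − 35 = 0.
Substitute λ = y + (tr M)/3 = y + 0.666667 to remove the quadratic term: y³ + p·y + q = 0 with p = s − (tr M)²/3 = -33.333333 and q = −2(tr M)³/27 + (tr M)·s/3 − det M = -56.925926.
Three real roots ⇒ use the trigonometric (Viète) form: r = 2√(−p/3) = 6.666667, φ = arccos(3q/(p·r)) = arccos(0.768500) = 0.694303 rad.
y_k = r·cos(φ/3 − 2πk/3) for k = 0, 1, 2 gives y = 6.488923, -1.920171, -4.568752.
λ_k = y_k + 0.666667 gives λ = 7.1556, -1.2535, -3.9021 (check: the sum is 2.0000 = tr M).

Hence λ_max = 7.1556 and λ_min = -3.9021.


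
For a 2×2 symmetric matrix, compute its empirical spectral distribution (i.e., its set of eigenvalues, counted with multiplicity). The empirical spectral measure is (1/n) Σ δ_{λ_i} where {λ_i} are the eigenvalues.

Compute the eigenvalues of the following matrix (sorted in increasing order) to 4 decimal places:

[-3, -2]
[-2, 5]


Since M is real symmetric, both eigenvalues are real; they are the roots of det(λI − M) = λ² − (tr M) λ + det M.
tr M = -3 + 5 = 2.
det M = (-3)·5 − (-2)² = -15 − 4 = -19.
Characteristic polynomial: λ² − 2λ − 19 = 0.
Discriminant Δ = (tr M)² − 4·det M = 4 − (-76) = 80; √Δ = 8.944272.
λ = (tr M ± √Δ)/2 = (2 ± 8.944272)/2, giving (tr M − √Δ)/2 = -3.4721 and (tr M + √Δ)/2 = 5.4721.

Eigenvalues sorted in increasing order: [-3.4721, 5.4721].


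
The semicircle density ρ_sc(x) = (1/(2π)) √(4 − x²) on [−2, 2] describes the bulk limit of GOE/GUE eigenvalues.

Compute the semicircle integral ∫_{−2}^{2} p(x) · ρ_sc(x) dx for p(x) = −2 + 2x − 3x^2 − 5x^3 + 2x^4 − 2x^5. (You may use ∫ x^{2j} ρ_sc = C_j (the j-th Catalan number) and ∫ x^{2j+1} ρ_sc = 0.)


Write p(x) = Σ a_i x^i, split into monomials and integrate each against ρ_sc separately.
Using ∫ x^{2j} ρ_sc = C_j = (1/(j+1)) C(2j, j) (Catalan numbers) and ∫ x^{2j+1} ρ_sc = 0 (odd monomials vanish by symmetry):
  i = 0 (even): a_0 · C_{0} = -2 · 1 = -2
  i = 1 (odd): ∫ x^1 ρ_sc = 0 (vanishes)
  i = 2 (even): a_2 · C_{1} = -3 · 1 = -3
  i = 3 (odd): ∫ x^3 ρ_sc = 0 (vanishes)
  i = 4 (even): a_4 · C_{2} = 2 · 2 = 4
  i = 5 (odd): ∫ x^5 ρ_sc = 0 (vanishes)

Summing the contributions: ∫_{−2}^{2} p(x) ρ_sc(x) dx = (-2) + (-3) + 4 = -1.


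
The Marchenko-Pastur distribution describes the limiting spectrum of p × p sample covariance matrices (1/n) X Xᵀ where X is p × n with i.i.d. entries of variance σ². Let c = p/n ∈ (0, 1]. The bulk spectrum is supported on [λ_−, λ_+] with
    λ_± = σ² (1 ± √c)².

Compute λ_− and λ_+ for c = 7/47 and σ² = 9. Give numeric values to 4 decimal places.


c = 7/47 = 0.148936; √c = 0.385922.
λ_− = σ² (1 − √c)² = 9 · (1 − 0.385922)² = 9 · (0.614078)² = 3.393821.
λ_+ = σ² (1 + √c)² = 9 · (1 + 0.385922)² = 9 · (1.385922)² = 17.287030.

Rounded to 4 decimal places: λ_− ≈ 3.3938, λ_+ ≈ 17.2870.


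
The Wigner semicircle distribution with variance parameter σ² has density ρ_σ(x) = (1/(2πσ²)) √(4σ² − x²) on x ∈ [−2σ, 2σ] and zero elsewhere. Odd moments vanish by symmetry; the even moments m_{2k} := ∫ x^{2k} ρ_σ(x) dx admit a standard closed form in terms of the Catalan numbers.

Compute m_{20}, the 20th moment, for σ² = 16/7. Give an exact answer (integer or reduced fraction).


By the scaled semicircle moment identity, m_{2k} = σ^{2k} · C_k with k = 10.
C_10 = (1/(k+1)) · C(2k, k) = (1/11) · C(20, 10) = (1/11) · 184756 = 16796.
σ^{2k} = (σ²)^k = (16/7)^10 = 1099511627776/282475249.

Therefore m_{20} = σ^{20} · C_10 = (1099511627776/282475249) · 16796 = 18467397300125696/282475249.


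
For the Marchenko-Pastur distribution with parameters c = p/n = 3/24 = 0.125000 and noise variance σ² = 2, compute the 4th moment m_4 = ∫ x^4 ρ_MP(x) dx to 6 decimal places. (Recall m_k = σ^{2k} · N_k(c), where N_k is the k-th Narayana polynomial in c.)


E[X⁴] = σ⁸ (1 + 6c + 6c² + c³) (fourth MP moment). With σ² = 2 (so σ⁸ = 16) and c = 3/24 = 0.125000: E[X⁴] = 16 · (1 + 6·0.125000 + 6·(0.125000)² + (0.125000)³) = 16 · 1.845703.

So E[X^4] = 29.531250.


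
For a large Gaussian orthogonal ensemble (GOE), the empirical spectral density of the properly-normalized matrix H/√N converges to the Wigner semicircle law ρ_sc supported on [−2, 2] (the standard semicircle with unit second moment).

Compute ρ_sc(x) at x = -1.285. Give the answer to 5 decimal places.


ρ_sc(x) = (1/(2π)) √(4 − x²). With x = -1.285:
  4 − x² = 4 − (-1.285)² = 4 − 1.651225 = 2.348775.
  √(4 − x²) = 1.532571.
  1/(2π) = 0.159155.
  ρ_sc(-1.285) = 0.159155 · 1.532571 = 0.243916.

Rounded to 5 decimal places: ρ_sc(-1.285) ≈ 0.24392.


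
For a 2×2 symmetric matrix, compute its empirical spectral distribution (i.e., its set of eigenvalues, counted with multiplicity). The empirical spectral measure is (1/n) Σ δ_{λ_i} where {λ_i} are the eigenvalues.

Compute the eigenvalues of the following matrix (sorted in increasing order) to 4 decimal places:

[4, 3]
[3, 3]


Since M is real symmetric, both eigenvalues are real; they are the roots of det(λI − M) = λ² − (tr M) λ + det M.
tr M = 4 + 3 = 7.
det M = 4·3 − 3² = 12 − 9 = 3.
Characteristic polynomial: λ² − 7λ + 3 = 0.
Discriminant Δ = (tr M)² − 4·det M = 49 − 12 = 37; √Δ = 6.082763.
λ = (tr M ± √Δ)/2 = (7 ± 6.082763)/2, giving (tr M − √Δ)/2 = 0.4586 and (tr M + √Δ)/2 = 6.5414.

Eigenvalues sorted in increasing order: [0.4586, 6.5414].


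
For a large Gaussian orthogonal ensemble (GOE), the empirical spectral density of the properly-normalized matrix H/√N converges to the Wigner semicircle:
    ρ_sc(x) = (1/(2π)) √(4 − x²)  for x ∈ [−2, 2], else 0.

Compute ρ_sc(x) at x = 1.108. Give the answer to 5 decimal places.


ρ_sc(x) = (1/(2π)) √(4 − x²). With x = 1.108:
  4 − x² = 4 − (1.108)² = 4 − 1.227664 = 2.772336.
  √(4 − x²) = 1.665033.
  1/(2π) = 0.159155.
  ρ_sc(1.108) = 0.159155 · 1.665033 = 0.264998.

Rounded to 5 decimal places: ρ_sc(1.108) ≈ 0.26500.


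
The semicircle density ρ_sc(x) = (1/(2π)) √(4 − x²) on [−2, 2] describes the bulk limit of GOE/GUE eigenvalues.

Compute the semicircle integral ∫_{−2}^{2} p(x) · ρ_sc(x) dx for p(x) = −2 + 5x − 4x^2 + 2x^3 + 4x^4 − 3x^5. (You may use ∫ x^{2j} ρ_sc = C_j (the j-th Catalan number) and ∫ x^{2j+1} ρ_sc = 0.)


Write p(x) = Σ a_i x^i, split into monomials and integrate each against ρ_sc separately.
Using ∫ x^{2j} ρ_sc = C_j = (1/(j+1)) C(2j, j) (Catalan numbers) and ∫ x^{2j+1} ρ_sc = 0 (odd monomials vanish by symmetry):
  i = 0 (even): a_0 · C_{0} = -2 · 1 = -2
  i = 1 (odd): ∫ x^1 ρ_sc = 0 (vanishes)
  i = 2 (even): a_2 · C_{1} = -4 · 1 = -4
  i = 3 (odd): ∫ x^3 ρ_sc = 0 (vanishes)
  i = 4 (even): a_4 · C_{2} = 4 · 2 = 8
  i = 5 (odd): ∫ x^5 ρ_sc = 0 (vanishes)

Summing the contributions: ∫_{−2}^{2} p(x) ρ_sc(x) dx = (-2) + (-4) + 8 = 2.


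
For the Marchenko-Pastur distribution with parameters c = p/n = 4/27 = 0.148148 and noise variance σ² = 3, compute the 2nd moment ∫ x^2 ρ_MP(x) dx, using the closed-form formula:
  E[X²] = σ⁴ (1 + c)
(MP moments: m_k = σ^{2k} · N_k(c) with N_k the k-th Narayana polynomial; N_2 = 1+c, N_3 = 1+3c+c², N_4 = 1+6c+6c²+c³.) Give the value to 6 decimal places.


E[X²] = σ⁴ (1 + c) (second MP moment). With σ² = 3 (so σ⁴ = 9) and c = 4/27 = 0.148148: E[X²] = 9 · (1 + 0.148148) = 9 · 1.148148.

So E[X^2] = 10.333333.


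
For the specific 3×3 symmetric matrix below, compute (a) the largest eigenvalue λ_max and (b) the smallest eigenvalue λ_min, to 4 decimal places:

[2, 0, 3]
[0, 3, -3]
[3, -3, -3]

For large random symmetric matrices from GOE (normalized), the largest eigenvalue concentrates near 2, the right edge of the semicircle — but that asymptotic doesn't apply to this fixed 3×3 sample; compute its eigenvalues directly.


Since M is real symmetric, all three eigenvalues are real; they are the roots of det(λI − M) = λ³ − (tr M) λ² + s λ − det M, where s is the sum of the principal 2×2 minors.
tr M = 2 + 3 + (-3) = 2.
s = (2·3 − 0²) + (2·(-3) − 3²) + (3·(-3) − (-3)²) = 6 + (-15) + (-18) = -27.
det M (expand along row 1) = 2·(-18) − 0·9 + 3·(-9) = -63.
Characteristic polynomial: λ³ − 2λ² − 27λ + 63 = 0.
Substitute λ = y + (tr M)/3 = y + 0.666667 to remove the quadratic term: y³ + p·y + q = 0 with p = s − (tr M)²/3 = -28.333333 and q = −2(tr M)³/27 + (tr M)·s/3 − det M = 44.407407.
Three real roots ⇒ use the trigonometric (Viète) form: r = 2√(−p/3) = 6.146363, φ = arccos(3q/(p·r)) = arccos(-0.764999) = 2.441836 rad.
y_k = r·cos(φ/3 − 2πk/3) for k = 0, 1, 2 gives y = 4.220311, 1.759607, -5.979918.
λ_k = y_k + 0.666667 gives λ = 4.8870, 2.4263, -5.3133 (check: the sum is 2.0000 = tr M).

Hence λ_max = 4.8870 and λ_min = -5.3133.


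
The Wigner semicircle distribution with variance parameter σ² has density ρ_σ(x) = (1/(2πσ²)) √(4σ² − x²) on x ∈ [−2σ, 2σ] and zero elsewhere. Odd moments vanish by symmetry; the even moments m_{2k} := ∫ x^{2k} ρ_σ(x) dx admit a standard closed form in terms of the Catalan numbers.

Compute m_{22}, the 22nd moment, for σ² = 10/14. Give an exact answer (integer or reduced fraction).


By the scaled semicircle moment identity, m_{2k} = σ^{2k} · C_k with k = 11.
C_11 = (1/(k+1)) · C(2k, k) = (1/12) · C(22, 11) = (1/12) · 705432 = 58786.
σ^{2k} = (σ²)^k = (10/14)^11 = 48828125/1977326743.

Therefore m_{22} = σ^{22} · C_11 = (48828125/1977326743) · 58786 = 410058593750/282475249.


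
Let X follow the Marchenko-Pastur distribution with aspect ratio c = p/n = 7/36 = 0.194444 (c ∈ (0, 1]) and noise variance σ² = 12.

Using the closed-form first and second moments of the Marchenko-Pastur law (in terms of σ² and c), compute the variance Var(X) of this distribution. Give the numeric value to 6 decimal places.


Recall the MP moments m_1 = E[X] = σ² and m_2 = E[X²] = σ⁴ (1 + c).
m_1 = E[X] = σ² = 12, so m_1² = 144.
m_2 = E[X²] = σ⁴ (1 + c) = 144 · (1 + 0.194444) = 144 · 1.194444 = 172.000000.
(Note m_2 − m_1² simplifies to c · σ⁴ = 0.194444 · 144.)

Var(X) = m_2 − m_1² = 172.000000 − 144 = 28.000000.


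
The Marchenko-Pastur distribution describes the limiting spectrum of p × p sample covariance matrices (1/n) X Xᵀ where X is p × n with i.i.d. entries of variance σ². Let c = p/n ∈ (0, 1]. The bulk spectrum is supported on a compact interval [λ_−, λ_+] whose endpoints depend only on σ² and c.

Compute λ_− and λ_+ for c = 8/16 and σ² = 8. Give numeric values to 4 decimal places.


c = 8/16 = 0.500000; √c = 0.707107.
λ_− = σ² (1 − √c)² = 8 · (1 − 0.707107)² = 8 · (0.292893)² = 0.686292.
λ_+ = σ² (1 + √c)² = 8 · (1 + 0.707107)² = 8 · (1.707107)² = 23.313708.

Rounded to 4 decimal places: λ_− ≈ 0.6863, λ_+ ≈ 23.3137.


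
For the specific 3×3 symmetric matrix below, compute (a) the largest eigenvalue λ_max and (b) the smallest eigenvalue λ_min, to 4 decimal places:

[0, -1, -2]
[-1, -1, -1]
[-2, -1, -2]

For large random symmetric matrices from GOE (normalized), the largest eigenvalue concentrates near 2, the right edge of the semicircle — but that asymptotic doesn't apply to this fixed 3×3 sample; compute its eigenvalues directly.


Since M is real symmetric, all three eigenvalues are real; they are the roots of det(λI − M) = λ³ − (tr M) λ² + s λ − det M, where s is the sum of the principal 2×2 minors.
tr M = 0 + (-1) + (-2) = -3.
s = (0·(-1) − (-1)²) + (0·(-2) − (-2)²) + ((-1)·(-2) − (-1)²) = -1 + (-4) + 1 = -4.
det M (expand along row 1) = 0·1 − (-1)·0 + (-2)·(-1) = 2.
Characteristic polynomial: λ³ + 3λ² − 4λ − 2 = 0.
Substitute λ = y + (tr M)/3 = y − 1.000000 to remove the quadratic term: y³ + p·y + q = 0 with p = s − (tr M)²/3 = -7.000000 and q = −2(tr M)³/27 + (tr M)·s/3 − det M = 4.000000.
Three real roots ⇒ use the trigonometric (Viète) form: r = 2√(−p/3) = 3.055050, φ = arccos(3q/(p·r)) = arccos(-0.561132) = 2.166549 rad.
y_k = r·cos(φ/3 − 2πk/3) for k = 0, 1, 2 gives y = 2.292402, 0.602705, -2.895107.
λ_k = y_k − 1.000000 gives λ = 1.2924, -0.3973, -3.8951 (check: the sum is -3.0000 = tr M).

Hence λ_max = 1.2924 and λ_min = -3.8951.


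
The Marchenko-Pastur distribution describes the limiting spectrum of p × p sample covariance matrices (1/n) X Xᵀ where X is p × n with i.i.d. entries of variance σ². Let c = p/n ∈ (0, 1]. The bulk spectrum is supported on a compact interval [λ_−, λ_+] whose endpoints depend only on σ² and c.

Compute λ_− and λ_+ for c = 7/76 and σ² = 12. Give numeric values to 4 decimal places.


c = 7/76 = 0.092105; √c = 0.303488.
λ_− = σ² (1 − √c)² = 12 · (1 − 0.303488)² = 12 · (0.696512)² = 5.821539.
λ_+ = σ² (1 + √c)² = 12 · (1 + 0.303488)² = 12 · (1.303488)² = 20.388987.

Rounded to 4 decimal places: λ_− ≈ 5.8215, λ_+ ≈ 20.3890.


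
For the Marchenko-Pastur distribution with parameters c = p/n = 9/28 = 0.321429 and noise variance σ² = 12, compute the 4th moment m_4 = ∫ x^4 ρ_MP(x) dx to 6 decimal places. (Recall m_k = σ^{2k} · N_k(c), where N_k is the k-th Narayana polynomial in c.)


E[X⁴] = σ⁸ (1 + 6c + 6c² + c³) (fourth MP moment). With σ² = 12 (so σ⁸ = 20736) and c = 9/28 = 0.321429: E[X⁴] = 20736 · (1 + 6·0.321429 + 6·(0.321429)² + (0.321429)³) = 20736 · 3.581678.

So E[X^4] = 74269.679300.


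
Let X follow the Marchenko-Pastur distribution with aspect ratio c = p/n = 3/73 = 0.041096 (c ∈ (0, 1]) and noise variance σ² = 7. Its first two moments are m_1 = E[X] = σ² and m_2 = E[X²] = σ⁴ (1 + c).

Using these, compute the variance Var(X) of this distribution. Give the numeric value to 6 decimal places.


m_1 = E[X] = σ² = 7, so m_1² = 49.
m_2 = E[X²] = σ⁴ (1 + c) = 49 · (1 + 0.041096) = 49 · 1.041096 = 51.013699.
(Note m_2 − m_1² simplifies to c · σ⁴ = 0.041096 · 49.)

Var(X) = m_2 − m_1² = 51.013699 − 49 = 2.013699.


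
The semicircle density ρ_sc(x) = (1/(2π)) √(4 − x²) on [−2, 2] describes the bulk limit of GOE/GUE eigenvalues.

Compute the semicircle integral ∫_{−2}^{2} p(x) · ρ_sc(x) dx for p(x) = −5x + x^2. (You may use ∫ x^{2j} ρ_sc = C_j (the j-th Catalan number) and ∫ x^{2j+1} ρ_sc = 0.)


Write p(x) = Σ a_i x^i, split into monomials and integrate each against ρ_sc separately.
Using ∫ x^{2j} ρ_sc = C_j = (1/(j+1)) C(2j, j) (Catalan numbers) and ∫ x^{2j+1} ρ_sc = 0 (odd monomials vanish by symmetry):
  i = 1 (odd): ∫ x^1 ρ_sc = 0 (vanishes)
  i = 2 (even): a_2 · C_{1} = 1 · 1 = 1

Summing the contributions: ∫_{−2}^{2} p(x) ρ_sc(x) dx = 1.


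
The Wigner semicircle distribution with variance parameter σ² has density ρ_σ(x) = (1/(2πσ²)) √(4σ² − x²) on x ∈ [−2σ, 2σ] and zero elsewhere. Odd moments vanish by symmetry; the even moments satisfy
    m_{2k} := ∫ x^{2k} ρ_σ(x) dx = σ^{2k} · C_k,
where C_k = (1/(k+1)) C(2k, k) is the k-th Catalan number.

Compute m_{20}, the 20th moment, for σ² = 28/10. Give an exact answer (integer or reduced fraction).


By the scaled semicircle moment identity, m_{2k} = σ^{2k} · C_k with k = 10.
C_10 = (1/(k+1)) · C(2k, k) = (1/11) · C(20, 10) = (1/11) · 184756 = 16796.
σ^{2k} = (σ²)^k = (28/10)^10 = 289254654976/9765625.

Therefore m_{20} = σ^{20} · C_10 = (289254654976/9765625) · 16796 = 4858321184976896/9765625.


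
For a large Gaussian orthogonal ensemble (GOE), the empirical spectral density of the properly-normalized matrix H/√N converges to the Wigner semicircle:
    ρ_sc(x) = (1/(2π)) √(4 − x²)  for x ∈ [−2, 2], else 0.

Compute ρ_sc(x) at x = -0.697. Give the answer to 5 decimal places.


ρ_sc(x) = (1/(2π)) √(4 − x²). With x = -0.697:
  4 − x² = 4 − (-0.697)² = 4 − 0.485809 = 3.514191.
  √(4 − x²) = 1.874618.
  1/(2π) = 0.159155.
  ρ_sc(-0.697) = 0.159155 · 1.874618 = 0.298355.

Rounded to 5 decimal places: ρ_sc(-0.697) ≈ 0.29835.


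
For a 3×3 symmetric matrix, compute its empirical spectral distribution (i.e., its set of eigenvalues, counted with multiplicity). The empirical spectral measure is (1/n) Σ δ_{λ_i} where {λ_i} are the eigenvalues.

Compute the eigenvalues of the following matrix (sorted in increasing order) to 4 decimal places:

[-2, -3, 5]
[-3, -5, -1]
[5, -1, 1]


Since M is real symmetric, all three eigenvalues are real; they are the roots of det(λI − M) = λ³ − (tr M) λ² + s λ − det M, where s is the sum of the principal 2×2 minors.
tr M = -2 + (-5) + 1 = -6.
s = ((-2)·(-5) − (-3)²) + ((-2)·1 − 5²) + ((-5)·1 − (-1)²) = 1 + (-27) + (-6) = -32.
det M (expand along row 1) = (-2)·(-6) − (-3)·2 + 5·28 = 158.
Characteristic polynomial: λ³ + 6λ² − 32λ − 158 = 0.
Substitute λ = y + (tr M)/3 = y − 2.000000 to remove the quadratic term: y³ + p·y + q = 0 with p = s − (tr M)²/3 = -44.000000 and q = −2(tr M)³/27 + (tr M)·s/3 − det M = -78.000000.
Three real roots ⇒ use the trigonometric (Viète) form: r = 2√(−p/3) = 7.659417, φ = arccos(3q/(p·r)) = arccos(0.694332) = 0.803304 rad.
y_k = r·cos(φ/3 − 2πk/3) for k = 0, 1, 2 gives y = 7.386464, -1.938209, -5.448256.
λ_k = y_k − 2.000000 gives λ = 5.3865, -3.9382, -7.4483 (check: the sum is -6.0000 = tr M).

Eigenvalues sorted in increasing order: [-7.4483, -3.9382, 5.3865].


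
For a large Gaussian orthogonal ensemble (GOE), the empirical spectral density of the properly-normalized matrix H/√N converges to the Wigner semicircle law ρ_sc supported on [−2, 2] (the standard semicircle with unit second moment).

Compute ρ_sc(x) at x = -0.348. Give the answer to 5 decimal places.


ρ_sc(x) = (1/(2π)) √(4 − x²). With x = -0.348:
  4 − x² = 4 − (-0.348)² = 4 − 0.121104 = 3.878896.
  √(4 − x²) = 1.969491.
  1/(2π) = 0.159155.
  ρ_sc(-0.348) = 0.159155 · 1.969491 = 0.313454.

Rounded to 5 decimal places: ρ_sc(-0.348) ≈ 0.31345.


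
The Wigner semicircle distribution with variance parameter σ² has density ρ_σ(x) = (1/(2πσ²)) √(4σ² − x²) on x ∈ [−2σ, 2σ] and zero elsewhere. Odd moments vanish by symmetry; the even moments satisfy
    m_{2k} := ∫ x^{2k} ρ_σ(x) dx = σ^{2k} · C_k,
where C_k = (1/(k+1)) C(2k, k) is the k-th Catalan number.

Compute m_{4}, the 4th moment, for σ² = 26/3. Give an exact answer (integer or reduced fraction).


By the scaled semicircle moment identity, m_{2k} = σ^{2k} · C_k with k = 2.
C_2 = (1/(k+1)) · C(2k, k) = (1/3) · C(4, 2) = (1/3) · 6 = 2.
σ^{2k} = (σ²)^k = (26/3)^2 = 676/9.

Therefore m_{4} = σ^{4} · C_2 = (676/9) · 2 = 1352/9.


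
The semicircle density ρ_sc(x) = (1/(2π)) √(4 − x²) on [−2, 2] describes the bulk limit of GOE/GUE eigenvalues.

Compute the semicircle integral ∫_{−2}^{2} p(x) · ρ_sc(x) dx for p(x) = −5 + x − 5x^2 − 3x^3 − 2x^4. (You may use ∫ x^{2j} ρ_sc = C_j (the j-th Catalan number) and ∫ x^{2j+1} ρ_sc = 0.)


Write p(x) = Σ a_i x^i, split into monomials and integrate each against ρ_sc separately.
Using ∫ x^{2j} ρ_sc = C_j = (1/(j+1)) C(2j, j) (Catalan numbers) and ∫ x^{2j+1} ρ_sc = 0 (odd monomials vanish by symmetry):
  i = 0 (even): a_0 · C_{0} = -5 · 1 = -5
  i = 1 (odd): ∫ x^1 ρ_sc = 0 (vanishes)
  i = 2 (even): a_2 · C_{1} = -5 · 1 = -5
  i = 3 (odd): ∫ x^3 ρ_sc = 0 (vanishes)
  i = 4 (even): a_4 · C_{2} = -2 · 2 = -4

Summing the contributions: ∫_{−2}^{2} p(x) ρ_sc(x) dx = (-5) + (-5) + (-4) = -14.


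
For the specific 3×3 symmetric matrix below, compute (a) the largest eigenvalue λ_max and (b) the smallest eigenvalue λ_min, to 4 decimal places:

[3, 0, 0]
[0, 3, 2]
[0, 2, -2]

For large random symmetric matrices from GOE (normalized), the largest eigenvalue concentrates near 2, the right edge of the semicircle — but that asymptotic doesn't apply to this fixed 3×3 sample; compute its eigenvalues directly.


Since M is real symmetric, all three eigenvalues are real; they are the roots of det(λI − M) = λ³ − (tr M) λ² + s λ − det M, where s is the sum of the principal 2×2 minors.
tr M = 3 + 3 + (-2) = 4.
s = (3·3 − 0²) + (3·(-2) − 0²) + (3·(-2) − 2²) = 9 + (-6) + (-10) = -7.
det M (expand along row 1) = 3·(-10) − 0·0 + 0·0 = -30.
Characteristic polynomial: λ³ − 4λ² − 7λ + 30 = 0.
Substitute λ = y + (tr M)/3 = y + 1.333333 to remove the quadratic term: y³ + p·y + q = 0 with p = s − (tr M)²/3 = -12.333333 and q = −2(tr M)³/27 + (tr M)·s/3 − det M = 15.925926.
Three real roots ⇒ use the trigonometric (Viète) form: r = 2√(−p/3) = 4.055175, φ = arccos(3q/(p·r)) = arccos(-0.955291) = 2.841440 rad.
y_k = r·cos(φ/3 − 2πk/3) for k = 0, 1, 2 gives y = 2.368229, 1.666667, -4.034895.
λ_k = y_k + 1.333333 gives λ = 3.7016, 3.0000, -2.7016 (check: the sum is 4.0000 = tr M).

Hence λ_max = 3.7016 and λ_min = -2.7016.


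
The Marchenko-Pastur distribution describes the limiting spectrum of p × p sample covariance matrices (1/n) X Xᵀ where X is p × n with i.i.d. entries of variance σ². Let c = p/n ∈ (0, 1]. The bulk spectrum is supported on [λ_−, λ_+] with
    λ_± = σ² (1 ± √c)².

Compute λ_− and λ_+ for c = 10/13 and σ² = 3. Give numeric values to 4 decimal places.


c = 10/13 = 0.769231; √c = 0.877058.
λ_− = σ² (1 − √c)² = 3 · (1 − 0.877058)² = 3 · (0.122942)² = 0.045344.
λ_+ = σ² (1 + √c)² = 3 · (1 + 0.877058)² = 3 · (1.877058)² = 10.570040.

Rounded to 4 decimal places: λ_− ≈ 0.0453, λ_+ ≈ 10.5700.


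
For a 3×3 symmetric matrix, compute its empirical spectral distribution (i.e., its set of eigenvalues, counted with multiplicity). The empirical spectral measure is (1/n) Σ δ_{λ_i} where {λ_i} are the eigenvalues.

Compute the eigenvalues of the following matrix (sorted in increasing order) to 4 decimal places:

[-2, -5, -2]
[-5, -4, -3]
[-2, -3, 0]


Since M is real symmetric, all three eigenvalues are real; they are the roots of det(λI − M) = λ³ − (tr M) λ² + s λ − det M, where s is the sum of the principal 2×2 minors.
tr M = -2 + (-4) + 0 = -6.
s = ((-2)·(-4) − (-5)²) + ((-2)·0 − (-2)²) + ((-4)·0 − (-3)²) = -17 + (-4) + (-9) = -30.
det M (expand along row 1) = (-2)·(-9) − (-5)·(-6) + (-2)·7 = -26.
Characteristic polynomial: λ³ + 6λ² − 30λ + 26 = 0.
Substitute λ = y + (tr M)/3 = y − 2.000000 to remove the quadratic term: y³ + p·y + q = 0 with p = s − (tr M)²/3 = -42.000000 and q = −2(tr M)³/27 + (tr M)·s/3 − det M = 102.000000.
Three real roots ⇒ use the trigonometric (Viète) form: r = 2√(−p/3) = 7.483315, φ = arccos(3q/(p·r)) = arccos(-0.973595) = 2.911278 rad.
y_k = r·cos(φ/3 − 2πk/3) for k = 0, 1, 2 gives y = 4.227685, 3.233588, -7.461273.
λ_k = y_k − 2.000000 gives λ = 2.2277, 1.2336, -9.4613 (check: the sum is -6.0000 = tr M).

Eigenvalues sorted in increasing order: [-9.4613, 1.2336, 2.2277].
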